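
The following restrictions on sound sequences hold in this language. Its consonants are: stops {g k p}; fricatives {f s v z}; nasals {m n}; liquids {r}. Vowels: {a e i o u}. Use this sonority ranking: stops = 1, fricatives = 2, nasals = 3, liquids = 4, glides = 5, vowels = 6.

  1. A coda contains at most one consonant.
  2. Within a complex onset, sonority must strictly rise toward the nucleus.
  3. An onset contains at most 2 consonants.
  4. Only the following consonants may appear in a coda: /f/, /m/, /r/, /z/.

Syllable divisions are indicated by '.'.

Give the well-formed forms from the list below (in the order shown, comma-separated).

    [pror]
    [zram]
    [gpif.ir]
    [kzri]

[pror] — σ1 onset /pr/ (1→4 rises), coda /r/ ok → well-formed
[zram] — σ1 onset /zr/ (2→4 rises), coda /m/ ok → well-formed
[gpif.ir] — violates constraint 2: syllable 1 onset /gp/: /g/ (stop, 1) → /p/ (stop, 1) does not rise → ill-formed
[kzri] — violates constraint 3: syllable 1 onset /kzr/ has 3 consonants (> 2) → ill-formed

[pror], [zram]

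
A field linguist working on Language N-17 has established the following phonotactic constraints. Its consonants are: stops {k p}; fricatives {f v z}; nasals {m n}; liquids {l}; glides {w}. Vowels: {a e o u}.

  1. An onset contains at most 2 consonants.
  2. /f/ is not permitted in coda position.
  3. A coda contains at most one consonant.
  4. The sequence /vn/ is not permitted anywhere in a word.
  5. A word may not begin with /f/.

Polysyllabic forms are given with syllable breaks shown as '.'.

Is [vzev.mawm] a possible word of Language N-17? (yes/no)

no

[vzev.mawm] — violates constraint 3: syllable 2 coda /wm/ has 2 consonants (> 1) → ill-formed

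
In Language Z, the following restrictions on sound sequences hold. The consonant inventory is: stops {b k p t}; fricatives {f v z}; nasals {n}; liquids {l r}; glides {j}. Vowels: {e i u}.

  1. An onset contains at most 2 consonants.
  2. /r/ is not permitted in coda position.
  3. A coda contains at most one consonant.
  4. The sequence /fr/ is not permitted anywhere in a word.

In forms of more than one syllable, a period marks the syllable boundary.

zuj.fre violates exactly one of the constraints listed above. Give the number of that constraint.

4

zuj.fre: contains banned sequence /fr/.
This is a violation of constraint 4: "The sequence /fr/ is not permitted anywhere in a word."
The remaining constraints (1, 2, 3) are satisfied.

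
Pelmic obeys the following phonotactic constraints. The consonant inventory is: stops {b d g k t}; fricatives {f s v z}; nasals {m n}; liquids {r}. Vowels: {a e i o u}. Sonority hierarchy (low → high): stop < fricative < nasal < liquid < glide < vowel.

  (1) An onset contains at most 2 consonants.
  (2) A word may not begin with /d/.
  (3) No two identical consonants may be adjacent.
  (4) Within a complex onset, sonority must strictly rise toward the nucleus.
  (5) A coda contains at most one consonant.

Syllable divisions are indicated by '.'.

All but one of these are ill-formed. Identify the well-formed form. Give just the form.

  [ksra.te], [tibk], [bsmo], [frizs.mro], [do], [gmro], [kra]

[ksra.te] — violates constraint 1: syllable 1 onset /ksr/ has 3 consonants (> 2) → ill-formed
[tibk] — violates constraint 5: syllable 1 coda /bk/ has 2 consonants (> 1) → ill-formed
[bsmo] — violates constraint 1: syllable 1 onset /bsm/ has 3 consonants (> 2) → ill-formed
[frizs.mro] — violates constraint 5: syllable 1 coda /zs/ has 2 consonants (> 1) → ill-formed
[do] — violates constraint 2: word begins with /d/ → ill-formed
[gmro] — violates constraint 1: syllable 1 onset /gmr/ has 3 consonants (> 2) → ill-formed
[kra] — σ1 onset /kr/ (1→4 rises), coda /∅/ ok → well-formed

[kra]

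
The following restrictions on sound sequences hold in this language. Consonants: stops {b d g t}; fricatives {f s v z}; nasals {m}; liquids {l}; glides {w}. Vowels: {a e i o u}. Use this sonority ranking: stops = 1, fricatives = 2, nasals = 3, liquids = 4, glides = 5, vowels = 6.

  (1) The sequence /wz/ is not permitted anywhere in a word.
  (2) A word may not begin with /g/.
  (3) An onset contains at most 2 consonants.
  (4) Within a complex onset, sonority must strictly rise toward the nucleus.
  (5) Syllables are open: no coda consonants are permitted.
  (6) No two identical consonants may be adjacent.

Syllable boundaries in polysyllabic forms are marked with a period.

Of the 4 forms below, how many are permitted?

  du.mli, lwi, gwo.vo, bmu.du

du.mli — σ1 onset /d/, coda /∅/ ok; σ2 onset /ml/ (3→4 rises), coda /∅/ ok → permitted
lwi — σ1 onset /lw/ (4→5 rises), coda /∅/ ok → permitted
gwo.vo — violates constraint 2: word begins with /g/ → not permitted
bmu.du — σ1 onset /bm/ (1→3 rises), coda /∅/ ok; σ2 onset /d/, coda /∅/ ok → permitted
Permitted: du.mli, lwi, bmu.du → 3.

3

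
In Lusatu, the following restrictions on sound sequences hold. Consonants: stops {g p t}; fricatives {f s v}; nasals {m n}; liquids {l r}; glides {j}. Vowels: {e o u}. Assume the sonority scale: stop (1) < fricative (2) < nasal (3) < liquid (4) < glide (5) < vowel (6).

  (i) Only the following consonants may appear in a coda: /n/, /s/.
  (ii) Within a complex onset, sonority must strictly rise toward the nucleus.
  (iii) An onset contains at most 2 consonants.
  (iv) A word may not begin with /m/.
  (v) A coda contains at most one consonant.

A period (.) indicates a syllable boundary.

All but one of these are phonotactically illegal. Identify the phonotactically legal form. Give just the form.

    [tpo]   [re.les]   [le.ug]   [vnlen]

[re.les]

[tpo] — violates constraint (ii): syllable 1 onset /tp/: /t/ (stop, 1) → /p/ (stop, 1) does not rise → phonotactically illegal
[re.les] — σ1 onset /r/, coda /∅/ ok; σ2 onset /l/, coda /s/ ok → phonotactically legal
[le.ug] — violates constraint (i): syllable 2 coda contains /g/, which is not a licensed coda consonant → phonotactically illegal
[vnlen] — violates constraint (iii): syllable 1 onset /vnl/ has 3 consonants (> 2) → phonotactically illegal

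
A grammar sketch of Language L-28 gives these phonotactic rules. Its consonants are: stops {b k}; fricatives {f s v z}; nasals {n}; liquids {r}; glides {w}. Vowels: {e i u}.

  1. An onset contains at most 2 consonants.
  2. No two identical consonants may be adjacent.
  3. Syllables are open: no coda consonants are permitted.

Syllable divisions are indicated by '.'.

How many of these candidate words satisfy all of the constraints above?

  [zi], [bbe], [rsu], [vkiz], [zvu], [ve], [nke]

5

[zi] — σ1 onset /z/, coda /∅/ ok → phonotactically legal
[bbe] — violates constraint 2: adjacent identical consonants /bb/ → phonotactically illegal
[rsu] — σ1 onset /rs/ (2C), coda /∅/ ok → phonotactically legal
[vkiz] — violates constraint 3: syllable 1 coda /z/ has 1 consonant (> 0) → phonotactically illegal
[zvu] — σ1 onset /zv/ (2C), coda /∅/ ok → phonotactically legal
[ve] — σ1 onset /v/, coda /∅/ ok → phonotactically legal
[nke] — σ1 onset /nk/ (2C), coda /∅/ ok → phonotactically legal
Phonotactically legal: [zi], [rsu], [zvu], [ve], [nke] → 5.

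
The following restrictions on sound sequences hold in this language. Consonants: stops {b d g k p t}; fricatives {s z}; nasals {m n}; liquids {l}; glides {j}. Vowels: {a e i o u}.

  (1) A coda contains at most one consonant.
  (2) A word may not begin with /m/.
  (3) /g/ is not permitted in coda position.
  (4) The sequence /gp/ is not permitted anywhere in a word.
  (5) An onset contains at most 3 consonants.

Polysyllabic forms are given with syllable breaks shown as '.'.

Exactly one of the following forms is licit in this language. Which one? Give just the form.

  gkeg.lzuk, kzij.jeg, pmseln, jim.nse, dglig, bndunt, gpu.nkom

jim.nse

gkeg.lzuk — violates constraint 3: syllable 1 coda contains /g/ → illicit
kzij.jeg — violates constraint 3: syllable 2 coda contains /g/ → illicit
pmseln — violates constraint 1: syllable 1 coda /ln/ has 2 consonants (> 1) → illicit
jim.nse — σ1 onset /j/, coda /m/ ok; σ2 onset /ns/ (2C), coda /∅/ ok → licit
dglig — violates constraint 3: syllable 1 coda contains /g/ → illicit
bndunt — violates constraint 1: syllable 1 coda /nt/ has 2 consonants (> 1) → illicit
gpu.nkom — violates constraint 4: contains banned sequence /gp/ → illicit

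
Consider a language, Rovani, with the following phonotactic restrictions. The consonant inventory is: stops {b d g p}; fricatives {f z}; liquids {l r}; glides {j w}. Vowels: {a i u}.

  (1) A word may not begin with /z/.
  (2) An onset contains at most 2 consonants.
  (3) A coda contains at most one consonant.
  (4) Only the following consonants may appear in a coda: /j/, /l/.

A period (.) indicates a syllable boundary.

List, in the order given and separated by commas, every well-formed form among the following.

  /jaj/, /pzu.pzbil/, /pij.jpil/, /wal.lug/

/jaj/ — σ1 onset /j/, coda /j/ ok → well-formed
/pzu.pzbil/ — violates constraint 2: syllable 2 onset /pzb/ has 3 consonants (> 2) → ill-formed
/pij.jpil/ — σ1 onset /p/, coda /j/ ok; σ2 onset /jp/ (2C), coda /l/ ok → well-formed
/wal.lug/ — violates constraint 4: syllable 2 coda contains /g/, which is not a licensed coda consonant → ill-formed

/jaj/, /pij.jpil/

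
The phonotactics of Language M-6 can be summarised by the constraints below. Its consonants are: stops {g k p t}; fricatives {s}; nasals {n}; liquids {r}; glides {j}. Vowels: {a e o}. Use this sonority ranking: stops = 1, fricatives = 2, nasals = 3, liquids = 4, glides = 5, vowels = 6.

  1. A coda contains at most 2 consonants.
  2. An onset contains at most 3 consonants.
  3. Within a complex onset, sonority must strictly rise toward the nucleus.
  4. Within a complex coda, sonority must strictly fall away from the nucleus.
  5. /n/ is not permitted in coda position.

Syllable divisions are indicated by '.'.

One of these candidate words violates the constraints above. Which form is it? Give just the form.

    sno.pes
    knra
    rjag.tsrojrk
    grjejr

sno.pes — σ1 onset /sn/ (2→3 rises), coda /∅/ ok; σ2 onset /p/, coda /s/ ok → permitted
knra — σ1 onset /knr/ (1→3→4 rises), coda /∅/ ok → permitted
rjag.tsrojrk — violates constraint 1: syllable 2 coda /jrk/ has 3 consonants (> 2) → not permitted
grjejr — σ1 onset /grj/ (1→4→5 rises), coda /jr/ (5→4 falls) ok → permitted

rjag.tsrojrk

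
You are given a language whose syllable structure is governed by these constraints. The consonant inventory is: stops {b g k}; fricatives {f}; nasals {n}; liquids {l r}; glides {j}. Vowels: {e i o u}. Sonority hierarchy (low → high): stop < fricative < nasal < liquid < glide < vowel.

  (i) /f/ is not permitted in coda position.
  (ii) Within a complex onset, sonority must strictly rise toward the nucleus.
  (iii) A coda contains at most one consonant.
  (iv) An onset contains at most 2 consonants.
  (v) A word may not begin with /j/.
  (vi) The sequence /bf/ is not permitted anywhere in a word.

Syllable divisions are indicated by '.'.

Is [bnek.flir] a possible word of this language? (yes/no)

yes

[bnek.flir] — σ1 onset /bn/ (1→3 rises), coda /k/ ok; σ2 onset /fl/ (2→4 rises), coda /r/ ok → permitted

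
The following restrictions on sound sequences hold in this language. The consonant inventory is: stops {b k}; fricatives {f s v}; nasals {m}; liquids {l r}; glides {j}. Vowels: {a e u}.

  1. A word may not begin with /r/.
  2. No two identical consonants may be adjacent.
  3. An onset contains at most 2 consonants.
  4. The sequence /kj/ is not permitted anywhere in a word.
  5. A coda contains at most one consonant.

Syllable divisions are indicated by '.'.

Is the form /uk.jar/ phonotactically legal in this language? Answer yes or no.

/uk.jar/ — violates constraint 4: contains banned sequence /kj/ → phonotactically illegal

no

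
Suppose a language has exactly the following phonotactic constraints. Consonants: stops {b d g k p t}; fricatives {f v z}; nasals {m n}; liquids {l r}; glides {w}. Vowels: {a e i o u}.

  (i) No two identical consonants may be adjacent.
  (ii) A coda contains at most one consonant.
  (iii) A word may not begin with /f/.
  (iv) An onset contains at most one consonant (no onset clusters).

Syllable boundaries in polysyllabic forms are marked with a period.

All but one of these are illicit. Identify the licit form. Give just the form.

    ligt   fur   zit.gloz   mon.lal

mon.lal

ligt — violates constraint (ii): syllable 1 coda /gt/ has 2 consonants (> 1) → illicit
fur — violates constraint (iii): word begins with /f/ → illicit
zit.gloz — violates constraint (iv): syllable 2 onset /gl/ has 2 consonants (> 1) → illicit
mon.lal — σ1 onset /m/, coda /n/ ok; σ2 onset /l/, coda /l/ ok → licit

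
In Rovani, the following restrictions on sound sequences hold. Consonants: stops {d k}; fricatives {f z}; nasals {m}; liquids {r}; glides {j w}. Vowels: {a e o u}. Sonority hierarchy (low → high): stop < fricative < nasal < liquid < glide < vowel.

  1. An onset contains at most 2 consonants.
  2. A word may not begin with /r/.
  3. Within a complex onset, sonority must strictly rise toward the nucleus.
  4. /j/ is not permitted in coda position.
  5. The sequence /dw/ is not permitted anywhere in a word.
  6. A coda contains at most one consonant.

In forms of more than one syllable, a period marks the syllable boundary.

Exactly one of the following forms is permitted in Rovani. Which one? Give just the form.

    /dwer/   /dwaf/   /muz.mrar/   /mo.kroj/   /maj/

/muz.mrar/

/dwer/ — violates constraint 5: contains banned sequence /dw/ → not permitted
/dwaf/ — violates constraint 5: contains banned sequence /dw/ → not permitted
/muz.mrar/ — σ1 onset /m/, coda /z/ ok; σ2 onset /mr/ (3→4 rises), coda /r/ ok → permitted
/mo.kroj/ — violates constraint 4: syllable 2 coda contains /j/ → not permitted
/maj/ — violates constraint 4: syllable 1 coda contains /j/ → not permitted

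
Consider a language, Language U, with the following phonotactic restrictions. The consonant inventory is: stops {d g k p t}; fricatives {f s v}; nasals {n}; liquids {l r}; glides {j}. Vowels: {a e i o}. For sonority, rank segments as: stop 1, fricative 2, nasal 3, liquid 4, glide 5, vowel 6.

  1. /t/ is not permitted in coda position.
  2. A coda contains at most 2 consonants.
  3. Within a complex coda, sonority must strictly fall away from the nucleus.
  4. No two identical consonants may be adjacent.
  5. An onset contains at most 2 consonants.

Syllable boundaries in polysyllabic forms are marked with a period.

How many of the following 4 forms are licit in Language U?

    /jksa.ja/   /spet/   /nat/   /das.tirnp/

0

/jksa.ja/ — violates constraint 5: syllable 1 onset /jks/ has 3 consonants (> 2) → illicit
/spet/ — violates constraint 1: syllable 1 coda contains /t/ → illicit
/nat/ — violates constraint 1: syllable 1 coda contains /t/ → illicit
/das.tirnp/ — violates constraint 2: syllable 2 coda /rnp/ has 3 consonants (> 2) → illicit
No form is licit → 0.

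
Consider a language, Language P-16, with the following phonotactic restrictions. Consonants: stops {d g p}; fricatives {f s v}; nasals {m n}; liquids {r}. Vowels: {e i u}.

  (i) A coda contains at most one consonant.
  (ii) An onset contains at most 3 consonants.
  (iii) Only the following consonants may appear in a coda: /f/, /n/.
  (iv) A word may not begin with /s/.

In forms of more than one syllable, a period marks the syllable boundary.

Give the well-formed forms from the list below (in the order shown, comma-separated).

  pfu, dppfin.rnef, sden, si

pfu — σ1 onset /pf/ (2C), coda /∅/ ok → well-formed
dppfin.rnef — violates constraint (ii): syllable 1 onset /dppf/ has 4 consonants (> 3) → ill-formed
sden — violates constraint (iv): word begins with /s/ → ill-formed
si — violates constraint (iv): word begins with /s/ → ill-formed

pfu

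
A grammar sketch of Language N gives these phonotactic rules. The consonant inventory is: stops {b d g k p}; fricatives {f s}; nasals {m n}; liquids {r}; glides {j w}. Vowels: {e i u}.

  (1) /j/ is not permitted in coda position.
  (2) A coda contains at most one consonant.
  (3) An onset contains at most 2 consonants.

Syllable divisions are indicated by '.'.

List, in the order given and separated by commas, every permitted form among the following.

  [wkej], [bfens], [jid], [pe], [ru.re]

[jid], [pe], [ru.re]

[wkej] — violates constraint 1: syllable 1 coda contains /j/ → not permitted
[bfens] — violates constraint 2: syllable 1 coda /ns/ has 2 consonants (> 1) → not permitted
[jid] — σ1 onset /j/, coda /d/ ok → permitted
[pe] — σ1 onset /p/, coda /∅/ ok → permitted
[ru.re] — σ1 onset /r/, coda /∅/ ok; σ2 onset /r/, coda /∅/ ok → permitted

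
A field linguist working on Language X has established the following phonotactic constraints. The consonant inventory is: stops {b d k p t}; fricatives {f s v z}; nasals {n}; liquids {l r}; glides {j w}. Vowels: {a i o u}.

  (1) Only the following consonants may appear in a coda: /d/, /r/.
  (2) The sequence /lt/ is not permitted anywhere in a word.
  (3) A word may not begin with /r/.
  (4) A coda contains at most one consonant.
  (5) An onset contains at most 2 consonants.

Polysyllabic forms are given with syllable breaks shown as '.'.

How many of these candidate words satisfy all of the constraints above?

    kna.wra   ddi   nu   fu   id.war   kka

kna.wra — σ1 onset /kn/ (2C), coda /∅/ ok; σ2 onset /wr/ (2C), coda /∅/ ok → phonotactically legal
ddi — σ1 onset /dd/ (2C), coda /∅/ ok → phonotactically legal
nu — σ1 onset /n/, coda /∅/ ok → phonotactically legal
fu — σ1 onset /f/, coda /∅/ ok → phonotactically legal
id.war — σ1 onset /∅/, coda /d/ ok; σ2 onset /w/, coda /r/ ok → phonotactically legal
kka — σ1 onset /kk/ (2C), coda /∅/ ok → phonotactically legal
Phonotactically legal: kna.wra, ddi, nu, fu, id.war, kka → 6.

6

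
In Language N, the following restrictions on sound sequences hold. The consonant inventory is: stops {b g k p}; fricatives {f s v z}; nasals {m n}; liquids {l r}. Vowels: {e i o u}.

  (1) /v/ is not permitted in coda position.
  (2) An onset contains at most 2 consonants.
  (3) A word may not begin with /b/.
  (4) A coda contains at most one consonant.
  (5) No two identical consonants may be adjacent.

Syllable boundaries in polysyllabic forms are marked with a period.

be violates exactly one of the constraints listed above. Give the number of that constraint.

3

be: word begins with /b/.
This is a violation of constraint 3: "A word may not begin with /b/."
The remaining constraints (1, 2, 4, 5) are satisfied.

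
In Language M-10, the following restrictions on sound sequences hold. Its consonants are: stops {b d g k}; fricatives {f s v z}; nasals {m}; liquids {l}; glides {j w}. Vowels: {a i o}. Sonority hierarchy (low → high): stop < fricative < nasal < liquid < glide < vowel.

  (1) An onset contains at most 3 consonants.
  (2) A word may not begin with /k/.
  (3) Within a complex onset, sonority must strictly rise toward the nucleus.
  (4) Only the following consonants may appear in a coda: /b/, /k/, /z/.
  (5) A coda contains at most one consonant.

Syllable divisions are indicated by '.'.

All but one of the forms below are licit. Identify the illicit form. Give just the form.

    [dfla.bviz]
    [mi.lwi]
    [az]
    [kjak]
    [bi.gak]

[dfla.bviz] — σ1 onset /dfl/ (1→2→4 rises), coda /∅/ ok; σ2 onset /bv/ (1→2 rises), coda /z/ ok → licit
[mi.lwi] — σ1 onset /m/, coda /∅/ ok; σ2 onset /lw/ (4→5 rises), coda /∅/ ok → licit
[az] — σ1 onset /∅/, coda /z/ ok → licit
[kjak] — violates constraint 2: word begins with /k/ → illicit
[bi.gak] — σ1 onset /b/, coda /∅/ ok; σ2 onset /g/, coda /k/ ok → licit

[kjak]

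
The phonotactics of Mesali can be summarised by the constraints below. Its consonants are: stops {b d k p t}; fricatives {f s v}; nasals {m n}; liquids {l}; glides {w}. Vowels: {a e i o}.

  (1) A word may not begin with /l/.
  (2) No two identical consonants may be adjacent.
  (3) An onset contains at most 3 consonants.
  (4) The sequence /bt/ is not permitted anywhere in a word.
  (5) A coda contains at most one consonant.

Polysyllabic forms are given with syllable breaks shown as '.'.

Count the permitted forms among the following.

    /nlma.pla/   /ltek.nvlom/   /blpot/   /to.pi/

3

/nlma.pla/ — σ1 onset /nlm/ (3C), coda /∅/ ok; σ2 onset /pl/ (2C), coda /∅/ ok → permitted
/ltek.nvlom/ — violates constraint 1: word begins with /l/ → not permitted
/blpot/ — σ1 onset /blp/ (3C), coda /t/ ok → permitted
/to.pi/ — σ1 onset /t/, coda /∅/ ok; σ2 onset /p/, coda /∅/ ok → permitted
Permitted: /nlma.pla/, /blpot/, /to.pi/ → 3.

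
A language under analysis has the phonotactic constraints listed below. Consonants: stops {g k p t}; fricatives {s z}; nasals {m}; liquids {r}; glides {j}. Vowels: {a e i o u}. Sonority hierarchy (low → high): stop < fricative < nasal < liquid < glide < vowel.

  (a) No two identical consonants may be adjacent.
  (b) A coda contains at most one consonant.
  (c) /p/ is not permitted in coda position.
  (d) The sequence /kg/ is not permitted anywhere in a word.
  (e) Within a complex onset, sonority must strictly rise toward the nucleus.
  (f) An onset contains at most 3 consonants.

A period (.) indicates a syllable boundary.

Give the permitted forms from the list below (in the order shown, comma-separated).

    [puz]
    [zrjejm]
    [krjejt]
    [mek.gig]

[puz] — σ1 onset /p/, coda /z/ ok → permitted
[zrjejm] — violates constraint (b): syllable 1 coda /jm/ has 2 consonants (> 1) → not permitted
[krjejt] — violates constraint (b): syllable 1 coda /jt/ has 2 consonants (> 1) → not permitted
[mek.gig] — violates constraint (d): contains banned sequence /kg/ → not permitted

[puz]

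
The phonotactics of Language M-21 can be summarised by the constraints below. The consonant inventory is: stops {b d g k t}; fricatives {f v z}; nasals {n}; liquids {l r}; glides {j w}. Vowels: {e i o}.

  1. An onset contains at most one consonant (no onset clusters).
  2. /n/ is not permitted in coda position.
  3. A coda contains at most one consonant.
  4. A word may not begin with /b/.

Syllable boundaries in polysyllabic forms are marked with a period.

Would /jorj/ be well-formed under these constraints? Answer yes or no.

no

/jorj/ — violates constraint 3: syllable 1 coda /rj/ has 2 consonants (> 1) → ill-formed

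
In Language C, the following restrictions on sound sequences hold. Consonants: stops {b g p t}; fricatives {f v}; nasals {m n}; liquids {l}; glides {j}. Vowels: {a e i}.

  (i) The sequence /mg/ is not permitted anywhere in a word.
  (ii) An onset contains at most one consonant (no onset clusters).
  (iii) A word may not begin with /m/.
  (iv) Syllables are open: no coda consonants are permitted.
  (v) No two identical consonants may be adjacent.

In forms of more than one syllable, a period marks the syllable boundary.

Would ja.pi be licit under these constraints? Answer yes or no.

yes

ja.pi — σ1 onset /j/, coda /∅/ ok; σ2 onset /p/, coda /∅/ ok → licit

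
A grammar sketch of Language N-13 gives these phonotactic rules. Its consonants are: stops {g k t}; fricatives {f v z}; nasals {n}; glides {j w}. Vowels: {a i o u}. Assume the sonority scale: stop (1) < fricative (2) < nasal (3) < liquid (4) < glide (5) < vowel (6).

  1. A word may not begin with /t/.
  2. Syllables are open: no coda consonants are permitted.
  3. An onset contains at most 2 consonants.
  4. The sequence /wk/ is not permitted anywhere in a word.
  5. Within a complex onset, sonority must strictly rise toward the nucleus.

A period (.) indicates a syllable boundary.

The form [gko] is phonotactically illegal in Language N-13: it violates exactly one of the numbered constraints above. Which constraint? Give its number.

[gko]: syllable 1 onset /gk/: /g/ (stop, 1) → /k/ (stop, 1) does not rise.
This is a violation of constraint 5: "Within a complex onset, sonority must strictly rise toward the nucleus."
The remaining constraints (1, 2, 3, 4) are satisfied.

5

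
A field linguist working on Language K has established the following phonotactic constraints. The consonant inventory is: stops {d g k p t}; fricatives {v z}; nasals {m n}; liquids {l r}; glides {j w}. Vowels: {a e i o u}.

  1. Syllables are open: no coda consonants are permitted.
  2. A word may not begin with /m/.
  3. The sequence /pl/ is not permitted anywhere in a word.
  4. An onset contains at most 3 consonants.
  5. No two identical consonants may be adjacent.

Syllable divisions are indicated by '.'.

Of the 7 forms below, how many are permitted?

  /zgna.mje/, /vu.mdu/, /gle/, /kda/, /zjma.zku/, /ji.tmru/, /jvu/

7

/zgna.mje/ — σ1 onset /zgn/ (3C), coda /∅/ ok; σ2 onset /mj/ (2C), coda /∅/ ok → permitted
/vu.mdu/ — σ1 onset /v/, coda /∅/ ok; σ2 onset /md/ (2C), coda /∅/ ok → permitted
/gle/ — σ1 onset /gl/ (2C), coda /∅/ ok → permitted
/kda/ — σ1 onset /kd/ (2C), coda /∅/ ok → permitted
/zjma.zku/ — σ1 onset /zjm/ (3C), coda /∅/ ok; σ2 onset /zk/ (2C), coda /∅/ ok → permitted
/ji.tmru/ — σ1 onset /j/, coda /∅/ ok; σ2 onset /tmr/ (3C), coda /∅/ ok → permitted
/jvu/ — σ1 onset /jv/ (2C), coda /∅/ ok → permitted
Permitted: /zgna.mje/, /vu.mdu/, /gle/, /kda/, /zjma.zku/, /ji.tmru/, /jvu/ → 7.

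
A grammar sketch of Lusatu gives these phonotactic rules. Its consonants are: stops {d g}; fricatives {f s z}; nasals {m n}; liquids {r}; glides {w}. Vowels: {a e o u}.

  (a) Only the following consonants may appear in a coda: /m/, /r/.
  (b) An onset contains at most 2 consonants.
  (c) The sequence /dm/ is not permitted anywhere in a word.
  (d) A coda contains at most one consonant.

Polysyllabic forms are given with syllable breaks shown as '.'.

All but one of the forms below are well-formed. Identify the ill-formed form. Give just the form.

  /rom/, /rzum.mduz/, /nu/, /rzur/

/rzum.mduz/

/rom/ — σ1 onset /r/, coda /m/ ok → well-formed
/rzum.mduz/ — violates constraint (a): syllable 2 coda contains /z/, which is not a licensed coda consonant → ill-formed
/nu/ — σ1 onset /n/, coda /∅/ ok → well-formed
/rzur/ — σ1 onset /rz/ (2C), coda /r/ ok → well-formed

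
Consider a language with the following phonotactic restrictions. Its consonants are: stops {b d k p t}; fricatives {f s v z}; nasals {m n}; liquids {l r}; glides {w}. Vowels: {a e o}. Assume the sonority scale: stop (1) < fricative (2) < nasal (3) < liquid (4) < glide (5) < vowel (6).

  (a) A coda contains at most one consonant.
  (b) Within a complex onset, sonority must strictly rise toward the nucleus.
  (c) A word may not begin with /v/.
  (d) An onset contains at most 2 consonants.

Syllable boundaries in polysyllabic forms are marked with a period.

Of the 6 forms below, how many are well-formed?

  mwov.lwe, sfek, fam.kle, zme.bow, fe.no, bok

5

mwov.lwe — σ1 onset /mw/ (3→5 rises), coda /v/ ok; σ2 onset /lw/ (4→5 rises), coda /∅/ ok → well-formed
sfek — violates constraint (b): syllable 1 onset /sf/: /s/ (fricative, 2) → /f/ (fricative, 2) does not rise → ill-formed
fam.kle — σ1 onset /f/, coda /m/ ok; σ2 onset /kl/ (1→4 rises), coda /∅/ ok → well-formed
zme.bow — σ1 onset /zm/ (2→3 rises), coda /∅/ ok; σ2 onset /b/, coda /w/ ok → well-formed
fe.no — σ1 onset /f/, coda /∅/ ok; σ2 onset /n/, coda /∅/ ok → well-formed
bok — σ1 onset /b/, coda /k/ ok → well-formed
Well-formed: mwov.lwe, fam.kle, zme.bow, fe.no, bok → 5.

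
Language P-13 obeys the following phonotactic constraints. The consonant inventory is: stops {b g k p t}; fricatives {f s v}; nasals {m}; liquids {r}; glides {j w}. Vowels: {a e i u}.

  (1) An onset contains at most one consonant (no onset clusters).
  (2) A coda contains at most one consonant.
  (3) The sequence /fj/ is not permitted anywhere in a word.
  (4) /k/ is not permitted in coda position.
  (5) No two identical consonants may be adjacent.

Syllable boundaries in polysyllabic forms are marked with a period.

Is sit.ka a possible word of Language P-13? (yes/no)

yes

sit.ka — σ1 onset /s/, coda /t/ ok; σ2 onset /k/, coda /∅/ ok → permitted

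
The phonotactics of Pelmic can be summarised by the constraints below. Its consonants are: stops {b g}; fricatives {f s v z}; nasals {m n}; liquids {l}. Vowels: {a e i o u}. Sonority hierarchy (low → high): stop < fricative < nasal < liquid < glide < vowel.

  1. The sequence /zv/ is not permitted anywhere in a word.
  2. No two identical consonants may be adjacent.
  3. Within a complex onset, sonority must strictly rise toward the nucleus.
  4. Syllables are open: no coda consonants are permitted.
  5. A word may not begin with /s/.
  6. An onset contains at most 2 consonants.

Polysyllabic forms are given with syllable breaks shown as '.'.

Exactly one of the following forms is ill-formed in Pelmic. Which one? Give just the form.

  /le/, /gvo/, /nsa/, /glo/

/le/ — σ1 onset /l/, coda /∅/ ok → well-formed
/gvo/ — σ1 onset /gv/ (1→2 rises), coda /∅/ ok → well-formed
/nsa/ — violates constraint 3: syllable 1 onset /ns/: /n/ (nasal, 3) → /s/ (fricative, 2) does not rise → ill-formed
/glo/ — σ1 onset /gl/ (1→4 rises), coda /∅/ ok → well-formed

/nsa/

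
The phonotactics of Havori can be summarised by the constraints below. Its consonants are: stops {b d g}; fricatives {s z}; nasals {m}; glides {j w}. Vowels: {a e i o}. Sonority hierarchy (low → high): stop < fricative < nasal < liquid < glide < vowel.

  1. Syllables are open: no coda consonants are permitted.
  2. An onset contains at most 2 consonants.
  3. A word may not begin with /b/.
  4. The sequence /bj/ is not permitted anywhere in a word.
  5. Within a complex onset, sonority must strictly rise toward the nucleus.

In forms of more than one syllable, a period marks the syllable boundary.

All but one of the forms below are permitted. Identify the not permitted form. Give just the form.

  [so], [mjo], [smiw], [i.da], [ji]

[smiw]

[so] — σ1 onset /s/, coda /∅/ ok → permitted
[mjo] — σ1 onset /mj/ (3→5 rises), coda /∅/ ok → permitted
[smiw] — violates constraint 1: syllable 1 coda /w/ has 1 consonant (> 0) → not permitted
[i.da] — σ1 onset /∅/, coda /∅/ ok; σ2 onset /d/, coda /∅/ ok → permitted
[ji] — σ1 onset /j/, coda /∅/ ok → permitted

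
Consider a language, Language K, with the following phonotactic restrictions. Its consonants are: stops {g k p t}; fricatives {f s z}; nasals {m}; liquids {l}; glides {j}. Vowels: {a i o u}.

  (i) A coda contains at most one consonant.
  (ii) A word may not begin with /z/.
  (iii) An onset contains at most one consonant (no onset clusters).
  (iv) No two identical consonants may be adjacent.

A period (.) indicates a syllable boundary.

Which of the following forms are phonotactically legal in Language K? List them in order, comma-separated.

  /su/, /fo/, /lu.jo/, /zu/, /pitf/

/su/ — σ1 onset /s/, coda /∅/ ok → phonotactically legal
/fo/ — σ1 onset /f/, coda /∅/ ok → phonotactically legal
/lu.jo/ — σ1 onset /l/, coda /∅/ ok; σ2 onset /j/, coda /∅/ ok → phonotactically legal
/zu/ — violates constraint (ii): word begins with /z/ → phonotactically illegal
/pitf/ — violates constraint (i): syllable 1 coda /tf/ has 2 consonants (> 1) → phonotactically illegal

/su/, /fo/, /lu.jo/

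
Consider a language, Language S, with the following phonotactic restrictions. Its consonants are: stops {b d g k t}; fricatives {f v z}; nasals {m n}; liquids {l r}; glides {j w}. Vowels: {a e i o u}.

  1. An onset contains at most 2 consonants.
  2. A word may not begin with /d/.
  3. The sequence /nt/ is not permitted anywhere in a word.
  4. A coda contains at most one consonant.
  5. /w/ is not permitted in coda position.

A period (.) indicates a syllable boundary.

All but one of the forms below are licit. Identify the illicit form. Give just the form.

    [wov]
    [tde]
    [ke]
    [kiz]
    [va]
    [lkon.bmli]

[lkon.bmli]

[wov] — σ1 onset /w/, coda /v/ ok → licit
[tde] — σ1 onset /td/ (2C), coda /∅/ ok → licit
[ke] — σ1 onset /k/, coda /∅/ ok → licit
[kiz] — σ1 onset /k/, coda /z/ ok → licit
[va] — σ1 onset /v/, coda /∅/ ok → licit
[lkon.bmli] — violates constraint 1: syllable 2 onset /bml/ has 3 consonants (> 2) → illicit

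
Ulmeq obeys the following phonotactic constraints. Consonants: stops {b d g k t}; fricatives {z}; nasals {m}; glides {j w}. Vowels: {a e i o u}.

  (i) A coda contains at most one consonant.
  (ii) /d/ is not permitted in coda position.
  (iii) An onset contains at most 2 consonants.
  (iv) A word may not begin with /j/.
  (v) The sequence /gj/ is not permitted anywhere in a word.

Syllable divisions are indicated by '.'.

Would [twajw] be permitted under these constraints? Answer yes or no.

[twajw] — violates constraint (i): syllable 1 coda /jw/ has 2 consonants (> 1) → not permitted

no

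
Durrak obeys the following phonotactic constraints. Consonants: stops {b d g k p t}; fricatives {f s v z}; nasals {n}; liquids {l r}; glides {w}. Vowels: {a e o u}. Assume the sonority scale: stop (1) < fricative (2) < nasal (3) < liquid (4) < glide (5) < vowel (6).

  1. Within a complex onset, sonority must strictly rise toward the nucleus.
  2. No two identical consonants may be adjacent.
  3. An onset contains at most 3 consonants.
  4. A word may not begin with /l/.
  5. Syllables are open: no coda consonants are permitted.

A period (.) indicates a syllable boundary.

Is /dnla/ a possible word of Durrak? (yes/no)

yes

/dnla/ — σ1 onset /dnl/ (1→3→4 rises), coda /∅/ ok → permitted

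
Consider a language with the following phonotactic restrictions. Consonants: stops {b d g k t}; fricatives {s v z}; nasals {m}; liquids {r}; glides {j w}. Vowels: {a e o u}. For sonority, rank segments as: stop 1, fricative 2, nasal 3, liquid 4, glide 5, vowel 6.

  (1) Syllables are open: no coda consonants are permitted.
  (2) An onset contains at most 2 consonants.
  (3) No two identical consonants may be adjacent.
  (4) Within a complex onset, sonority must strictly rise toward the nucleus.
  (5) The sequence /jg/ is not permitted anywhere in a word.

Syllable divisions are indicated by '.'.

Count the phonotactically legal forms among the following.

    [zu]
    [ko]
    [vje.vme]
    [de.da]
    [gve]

[zu] — σ1 onset /z/, coda /∅/ ok → phonotactically legal
[ko] — σ1 onset /k/, coda /∅/ ok → phonotactically legal
[vje.vme] — σ1 onset /vj/ (2→5 rises), coda /∅/ ok; σ2 onset /vm/ (2→3 rises), coda /∅/ ok → phonotactically legal
[de.da] — σ1 onset /d/, coda /∅/ ok; σ2 onset /d/, coda /∅/ ok → phonotactically legal
[gve] — σ1 onset /gv/ (1→2 rises), coda /∅/ ok → phonotactically legal
Phonotactically legal: [zu], [ko], [vje.vme], [de.da], [gve] → 5.

5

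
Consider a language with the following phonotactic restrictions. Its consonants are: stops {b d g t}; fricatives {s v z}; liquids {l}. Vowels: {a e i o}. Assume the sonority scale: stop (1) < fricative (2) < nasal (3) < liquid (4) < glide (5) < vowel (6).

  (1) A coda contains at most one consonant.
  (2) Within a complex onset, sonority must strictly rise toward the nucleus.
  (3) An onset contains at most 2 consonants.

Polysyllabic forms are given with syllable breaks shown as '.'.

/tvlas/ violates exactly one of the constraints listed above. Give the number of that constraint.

3

/tvlas/: syllable 1 onset /tvl/ has 3 consonants (> 2).
This is a violation of constraint 3: "An onset contains at most 2 consonants."
The remaining constraints (1, 2) are satisfied.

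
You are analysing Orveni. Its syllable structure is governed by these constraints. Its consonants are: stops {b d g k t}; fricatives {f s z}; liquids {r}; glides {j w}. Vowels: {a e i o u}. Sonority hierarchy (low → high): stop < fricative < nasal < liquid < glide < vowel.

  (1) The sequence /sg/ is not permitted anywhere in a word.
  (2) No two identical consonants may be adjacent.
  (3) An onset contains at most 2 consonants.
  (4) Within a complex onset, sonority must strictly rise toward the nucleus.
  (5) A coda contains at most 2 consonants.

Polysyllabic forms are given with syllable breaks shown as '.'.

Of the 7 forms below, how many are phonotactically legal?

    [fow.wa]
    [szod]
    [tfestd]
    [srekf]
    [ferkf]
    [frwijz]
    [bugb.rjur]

[fow.wa] — violates constraint 2: adjacent identical consonants /ww/ → phonotactically illegal
[szod] — violates constraint 4: syllable 1 onset /sz/: /s/ (fricative, 2) → /z/ (fricative, 2) does not rise → phonotactically illegal
[tfestd] — violates constraint 5: syllable 1 coda /std/ has 3 consonants (> 2) → phonotactically illegal
[srekf] — σ1 onset /sr/ (2→4 rises), coda /kf/ (2C) ok → phonotactically legal
[ferkf] — violates constraint 5: syllable 1 coda /rkf/ has 3 consonants (> 2) → phonotactically illegal
[frwijz] — violates constraint 3: syllable 1 onset /frw/ has 3 consonants (> 2) → phonotactically illegal
[bugb.rjur] — σ1 onset /b/, coda /gb/ (2C) ok; σ2 onset /rj/ (4→5 rises), coda /r/ ok → phonotactically legal
Phonotactically legal: [srekf], [bugb.rjur] → 2.

2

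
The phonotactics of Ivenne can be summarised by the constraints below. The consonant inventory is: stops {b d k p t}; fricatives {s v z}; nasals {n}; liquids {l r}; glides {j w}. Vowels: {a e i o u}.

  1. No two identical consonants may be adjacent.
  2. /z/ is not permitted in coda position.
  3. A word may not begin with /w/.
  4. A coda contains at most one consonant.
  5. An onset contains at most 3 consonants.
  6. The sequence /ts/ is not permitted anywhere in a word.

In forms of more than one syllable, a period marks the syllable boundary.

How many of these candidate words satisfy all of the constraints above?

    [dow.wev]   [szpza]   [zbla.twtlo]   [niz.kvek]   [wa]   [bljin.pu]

1

[dow.wev] — violates constraint 1: adjacent identical consonants /ww/ → not permitted
[szpza] — violates constraint 5: syllable 1 onset /szpz/ has 4 consonants (> 3) → not permitted
[zbla.twtlo] — violates constraint 5: syllable 2 onset /twtl/ has 4 consonants (> 3) → not permitted
[niz.kvek] — violates constraint 2: syllable 1 coda contains /z/ → not permitted
[wa] — violates constraint 3: word begins with /w/ → not permitted
[bljin.pu] — σ1 onset /blj/ (3C), coda /n/ ok; σ2 onset /p/, coda /∅/ ok → permitted
Permitted: [bljin.pu] → 1.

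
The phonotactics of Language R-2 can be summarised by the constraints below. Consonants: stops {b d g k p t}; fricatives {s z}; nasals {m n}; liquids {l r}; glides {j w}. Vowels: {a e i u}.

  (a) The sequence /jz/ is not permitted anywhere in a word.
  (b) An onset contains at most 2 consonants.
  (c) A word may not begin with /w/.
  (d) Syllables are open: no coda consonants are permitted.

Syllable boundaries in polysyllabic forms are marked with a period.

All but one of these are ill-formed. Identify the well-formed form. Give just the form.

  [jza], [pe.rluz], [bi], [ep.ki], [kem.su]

[bi]

[jza] — violates constraint (a): contains banned sequence /jz/ → ill-formed
[pe.rluz] — violates constraint (d): syllable 2 coda /z/ has 1 consonant (> 0) → ill-formed
[bi] — σ1 onset /b/, coda /∅/ ok → well-formed
[ep.ki] — violates constraint (d): syllable 1 coda /p/ has 1 consonant (> 0) → ill-formed
[kem.su] — violates constraint (d): syllable 1 coda /m/ has 1 consonant (> 0) → ill-formed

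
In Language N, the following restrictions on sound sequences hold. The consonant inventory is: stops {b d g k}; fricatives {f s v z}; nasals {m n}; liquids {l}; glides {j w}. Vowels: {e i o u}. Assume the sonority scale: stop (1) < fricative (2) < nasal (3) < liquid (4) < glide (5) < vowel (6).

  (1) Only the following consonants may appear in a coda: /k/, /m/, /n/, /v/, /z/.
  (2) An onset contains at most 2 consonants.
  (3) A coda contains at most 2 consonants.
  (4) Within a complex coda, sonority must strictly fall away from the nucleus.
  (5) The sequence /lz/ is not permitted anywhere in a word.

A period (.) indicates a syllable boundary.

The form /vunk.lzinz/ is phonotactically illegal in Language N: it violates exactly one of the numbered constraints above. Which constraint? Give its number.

/vunk.lzinz/: contains banned sequence /lz/.
This is a violation of constraint 5: "The sequence /lz/ is not permitted anywhere in a word."
The remaining constraints (1, 2, 3, 4) are satisfied.

5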